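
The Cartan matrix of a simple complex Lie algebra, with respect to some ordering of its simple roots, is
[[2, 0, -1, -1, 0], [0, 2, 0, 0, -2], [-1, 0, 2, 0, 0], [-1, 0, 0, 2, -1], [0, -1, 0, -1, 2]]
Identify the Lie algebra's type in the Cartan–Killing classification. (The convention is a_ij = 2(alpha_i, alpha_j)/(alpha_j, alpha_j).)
The matrix has rank 5 with 2's on the diagonal. Reading the off-diagonal entries as Dynkin edges (a single edge where a_ij = a_ji = -1; a double or triple edge where a_ij * a_ji = 2 or 3), the diagram is a chain of 5 nodes with a double edge at one end; the terminal node there is the unique long simple root (C_5). One simple-root ordering that puts it in standard form is (alpha_3, alpha_1, alpha_4, alpha_5, alpha_2). So the algebra is type C_5, i.e. sp(10).

C_5 (sp(10))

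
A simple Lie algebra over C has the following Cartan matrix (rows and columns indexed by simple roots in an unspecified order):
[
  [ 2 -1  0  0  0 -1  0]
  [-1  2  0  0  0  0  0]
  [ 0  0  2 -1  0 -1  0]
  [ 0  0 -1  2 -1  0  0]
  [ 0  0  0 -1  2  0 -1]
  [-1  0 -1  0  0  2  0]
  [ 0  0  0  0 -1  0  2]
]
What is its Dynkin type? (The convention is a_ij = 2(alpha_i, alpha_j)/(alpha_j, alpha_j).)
type A_7

The matrix has rank 7 with 2's on the diagonal. Reading the off-diagonal entries as Dynkin edges (a single edge where a_ij = a_ji = -1; a double or triple edge where a_ij * a_ji = 2 or 3), the diagram is a chain of 7 nodes with single edges (A_7). One simple-root ordering that puts it in standard form is (alpha_7, alpha_5, alpha_4, alpha_3, alpha_6, alpha_1, alpha_2). So the algebra is type A_7, i.e. sl(8).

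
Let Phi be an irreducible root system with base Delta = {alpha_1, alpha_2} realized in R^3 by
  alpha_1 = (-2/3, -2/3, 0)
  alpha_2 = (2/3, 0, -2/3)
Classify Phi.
Compute the Cartan integers a_ij = 2(alpha_i, alpha_j)/(alpha_j, alpha_j); the resulting 2x2 Cartan matrix is
[[2, -1], [-1, 2]].
All simple roots have the same length, so the diagram is simply laced. The associated Dynkin diagram is a chain of 2 nodes with single edges (A_2), so the type is A_2 (the algebra sl(3)).

type A_2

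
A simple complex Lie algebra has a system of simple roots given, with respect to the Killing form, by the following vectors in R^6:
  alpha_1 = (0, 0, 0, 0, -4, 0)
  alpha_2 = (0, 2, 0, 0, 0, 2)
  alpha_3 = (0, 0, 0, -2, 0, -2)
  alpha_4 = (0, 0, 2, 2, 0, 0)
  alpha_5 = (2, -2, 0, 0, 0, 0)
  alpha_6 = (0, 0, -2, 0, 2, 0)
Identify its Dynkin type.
C6

Compute the Cartan integers a_ij = 2(alpha_i, alpha_j)/(alpha_j, alpha_j); the resulting 6x6 Cartan matrix is
[[2, 0, 0, 0, 0, -2], [0, 2, -1, 0, -1, 0], [0, -1, 2, -1, 0, 0], [0, 0, -1, 2, 0, -1], [0, -1, 0, 0, 2, 0], [-1, 0, 0, -1, 0, 2]].
The roots have two lengths (squared-length ratio 2:1); the short ones are alpha_{2,3,4,5,6}. The associated Dynkin diagram is a chain of 6 nodes with a double edge at one end; the terminal node there is the unique long simple root (C_6), so the type is C_6 (the algebra sp(12)).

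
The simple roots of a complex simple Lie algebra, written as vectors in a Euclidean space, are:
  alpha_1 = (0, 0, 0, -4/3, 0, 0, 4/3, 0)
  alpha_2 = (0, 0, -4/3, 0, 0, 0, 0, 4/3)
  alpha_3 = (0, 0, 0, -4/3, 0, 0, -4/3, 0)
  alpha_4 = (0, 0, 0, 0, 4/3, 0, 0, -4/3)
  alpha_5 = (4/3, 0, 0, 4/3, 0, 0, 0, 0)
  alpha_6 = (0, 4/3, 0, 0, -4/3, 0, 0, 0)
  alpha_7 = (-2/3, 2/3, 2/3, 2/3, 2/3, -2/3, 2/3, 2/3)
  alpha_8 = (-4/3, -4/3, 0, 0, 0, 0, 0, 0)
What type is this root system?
E_8

Compute the Cartan integers a_ij = 2(alpha_i, alpha_j)/(alpha_j, alpha_j); the resulting 8x8 Cartan matrix is
[[2, 0, 0, 0, -1, 0, 0, 0], [0, 2, 0, -1, 0, 0, 0, 0], [0, 0, 2, 0, -1, 0, -1, 0], [0, -1, 0, 2, 0, -1, 0, 0], [-1, 0, -1, 0, 2, 0, 0, -1], [0, 0, 0, -1, 0, 2, 0, -1], [0, 0, -1, 0, 0, 0, 2, 0], [0, 0, 0, 0, -1, -1, 0, 2]].
All simple roots have the same length, so the diagram is simply laced. The associated Dynkin diagram is a chain of 7 nodes with one extra node attached to the third node from one end (E_8), so the type is E_8.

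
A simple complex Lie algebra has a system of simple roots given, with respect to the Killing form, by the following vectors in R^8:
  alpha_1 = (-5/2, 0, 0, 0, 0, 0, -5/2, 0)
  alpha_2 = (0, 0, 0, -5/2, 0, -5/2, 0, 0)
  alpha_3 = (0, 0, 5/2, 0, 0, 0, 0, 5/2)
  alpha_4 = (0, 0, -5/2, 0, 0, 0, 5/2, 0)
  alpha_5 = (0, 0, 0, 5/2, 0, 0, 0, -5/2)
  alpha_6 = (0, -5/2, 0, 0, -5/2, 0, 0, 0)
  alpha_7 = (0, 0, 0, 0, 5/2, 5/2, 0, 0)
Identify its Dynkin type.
Compute the Cartan integers a_ij = 2(alpha_i, alpha_j)/(alpha_j, alpha_j); the resulting 7x7 Cartan matrix is
[[2, 0, 0, -1, 0, 0, 0], [0, 2, 0, 0, -1, 0, -1], [0, 0, 2, -1, -1, 0, 0], [-1, 0, -1, 2, 0, 0, 0], [0, -1, -1, 0, 2, 0, 0], [0, 0, 0, 0, 0, 2, -1], [0, -1, 0, 0, 0, -1, 2]].
All simple roots have the same length, so the diagram is simply laced. The associated Dynkin diagram is a chain of 7 nodes with single edges (A_7), so the type is A_7 (the algebra sl(8)).

A7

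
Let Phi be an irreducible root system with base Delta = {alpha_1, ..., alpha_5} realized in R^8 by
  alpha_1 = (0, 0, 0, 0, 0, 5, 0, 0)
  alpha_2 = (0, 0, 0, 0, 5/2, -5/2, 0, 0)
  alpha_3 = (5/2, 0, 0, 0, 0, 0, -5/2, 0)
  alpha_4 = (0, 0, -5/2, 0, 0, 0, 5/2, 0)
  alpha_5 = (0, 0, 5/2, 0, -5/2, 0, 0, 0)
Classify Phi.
Compute the Cartan integers a_ij = 2(alpha_i, alpha_j)/(alpha_j, alpha_j); the resulting 5x5 Cartan matrix is
[[2, -2, 0, 0, 0], [-1, 2, 0, 0, -1], [0, 0, 2, -1, 0], [0, 0, -1, 2, -1], [0, -1, 0, -1, 2]].
The roots have two lengths (squared-length ratio 2:1); the short ones are alpha_{2,3,4,5}. The associated Dynkin diagram is a chain of 5 nodes with a double edge at one end; the terminal node there is the unique long simple root (C_5), so the type is C_5 (the algebra sp(10)).

C5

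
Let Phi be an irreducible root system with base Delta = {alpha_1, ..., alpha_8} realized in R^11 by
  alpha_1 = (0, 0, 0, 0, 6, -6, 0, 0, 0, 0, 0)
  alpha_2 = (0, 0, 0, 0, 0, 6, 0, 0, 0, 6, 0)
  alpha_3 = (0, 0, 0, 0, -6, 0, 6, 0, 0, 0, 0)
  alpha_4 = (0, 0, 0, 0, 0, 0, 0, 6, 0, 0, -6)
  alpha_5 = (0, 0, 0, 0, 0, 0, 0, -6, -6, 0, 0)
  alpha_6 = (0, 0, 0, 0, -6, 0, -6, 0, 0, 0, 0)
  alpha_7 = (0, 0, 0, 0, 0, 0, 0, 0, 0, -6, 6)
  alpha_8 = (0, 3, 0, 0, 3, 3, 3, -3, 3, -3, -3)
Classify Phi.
Compute the Cartan integers a_ij = 2(alpha_i, alpha_j)/(alpha_j, alpha_j); the resulting 8x8 Cartan matrix is
[[2, -1, -1, 0, 0, -1, 0, 0], [-1, 2, 0, 0, 0, 0, -1, 0], [-1, 0, 2, 0, 0, 0, 0, 0], [0, 0, 0, 2, -1, 0, -1, 0], [0, 0, 0, -1, 2, 0, 0, 0], [-1, 0, 0, 0, 0, 2, 0, -1], [0, -1, 0, -1, 0, 0, 2, 0], [0, 0, 0, 0, 0, -1, 0, 2]].
All simple roots have the same length, so the diagram is simply laced. The associated Dynkin diagram is a chain of 7 nodes with one extra node attached to the third node from one end (E_8), so the type is E_8.

type E_8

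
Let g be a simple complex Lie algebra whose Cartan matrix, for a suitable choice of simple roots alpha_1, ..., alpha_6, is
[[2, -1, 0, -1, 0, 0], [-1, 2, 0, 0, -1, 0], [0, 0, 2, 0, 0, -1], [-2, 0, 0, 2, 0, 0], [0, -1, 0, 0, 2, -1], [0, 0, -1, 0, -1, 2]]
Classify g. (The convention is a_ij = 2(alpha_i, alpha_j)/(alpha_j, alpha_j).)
C_6

The matrix has rank 6 with 2's on the diagonal. Reading the off-diagonal entries as Dynkin edges (a single edge where a_ij = a_ji = -1; a double or triple edge where a_ij * a_ji = 2 or 3), the diagram is a chain of 6 nodes with a double edge at one end; the terminal node there is the unique long simple root (C_6). One simple-root ordering that puts it in standard form is (alpha_3, alpha_6, alpha_5, alpha_2, alpha_1, alpha_4). So the algebra is type C_6, i.e. sp(12).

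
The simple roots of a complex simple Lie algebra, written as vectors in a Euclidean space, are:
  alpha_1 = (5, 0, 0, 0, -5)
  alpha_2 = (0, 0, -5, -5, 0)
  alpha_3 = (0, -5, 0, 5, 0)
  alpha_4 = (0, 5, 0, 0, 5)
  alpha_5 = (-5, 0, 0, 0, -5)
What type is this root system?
type D_5

Compute the Cartan integers a_ij = 2(alpha_i, alpha_j)/(alpha_j, alpha_j); the resulting 5x5 Cartan matrix is
[[2, 0, 0, -1, 0], [0, 2, -1, 0, 0], [0, -1, 2, -1, 0], [-1, 0, -1, 2, -1], [0, 0, 0, -1, 2]].
All simple roots have the same length, so the diagram is simply laced. The associated Dynkin diagram is a chain of 3 nodes with a fork of two nodes at one end (D_5), so the type is D_5 (the algebra so(10)).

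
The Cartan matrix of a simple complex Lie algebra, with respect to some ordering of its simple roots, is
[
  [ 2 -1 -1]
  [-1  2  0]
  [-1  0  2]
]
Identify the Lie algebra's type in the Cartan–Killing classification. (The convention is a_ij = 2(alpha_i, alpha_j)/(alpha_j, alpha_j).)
The matrix has rank 3 with 2's on the diagonal. Reading the off-diagonal entries as Dynkin edges (a single edge where a_ij = a_ji = -1; a double or triple edge where a_ij * a_ji = 2 or 3), the diagram is a chain of 3 nodes with single edges (A_3). One simple-root ordering that puts it in standard form is (alpha_3, alpha_1, alpha_2). So the algebra is type A_3, i.e. sl(4).

A3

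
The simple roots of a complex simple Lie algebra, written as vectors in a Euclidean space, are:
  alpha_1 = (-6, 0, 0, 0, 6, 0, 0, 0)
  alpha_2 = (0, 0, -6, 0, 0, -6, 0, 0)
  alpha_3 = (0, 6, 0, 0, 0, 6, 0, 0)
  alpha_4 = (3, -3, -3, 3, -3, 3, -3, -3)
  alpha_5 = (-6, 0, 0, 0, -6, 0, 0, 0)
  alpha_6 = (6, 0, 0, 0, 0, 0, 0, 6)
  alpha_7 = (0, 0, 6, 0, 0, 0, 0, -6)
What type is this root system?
Compute the Cartan integers a_ij = 2(alpha_i, alpha_j)/(alpha_j, alpha_j); the resulting 7x7 Cartan matrix is
[[2, 0, 0, -1, 0, -1, 0], [0, 2, -1, 0, 0, 0, -1], [0, -1, 2, 0, 0, 0, 0], [-1, 0, 0, 2, 0, 0, 0], [0, 0, 0, 0, 2, -1, 0], [-1, 0, 0, 0, -1, 2, -1], [0, -1, 0, 0, 0, -1, 2]].
All simple roots have the same length, so the diagram is simply laced. The associated Dynkin diagram is a chain of 6 nodes with one extra node attached to the third node from one end (E_7), so the type is E_7.

E_7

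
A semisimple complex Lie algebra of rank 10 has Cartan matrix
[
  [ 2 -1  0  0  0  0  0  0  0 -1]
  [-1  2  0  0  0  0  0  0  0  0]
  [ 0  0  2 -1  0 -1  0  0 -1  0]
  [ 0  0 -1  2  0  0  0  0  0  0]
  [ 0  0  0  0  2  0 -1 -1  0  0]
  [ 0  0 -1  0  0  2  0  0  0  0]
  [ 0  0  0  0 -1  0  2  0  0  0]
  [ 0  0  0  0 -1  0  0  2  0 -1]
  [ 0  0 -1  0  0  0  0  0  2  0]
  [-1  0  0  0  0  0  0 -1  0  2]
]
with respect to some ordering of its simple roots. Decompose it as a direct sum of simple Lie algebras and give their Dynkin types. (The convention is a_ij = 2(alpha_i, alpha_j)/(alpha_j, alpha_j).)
A_6 + D_4

The diagram associated to this matrix has two connected components: the simple roots {alpha_1, alpha_2, alpha_5, alpha_7, alpha_8, alpha_10} form a chain of 6 nodes with single edges (A_6), and {alpha_3, alpha_4, alpha_6, alpha_9} form a chain of 2 nodes with a fork of two nodes at one end (D_4). A semisimple Lie algebra decomposes uniquely as the direct sum of simple ideals, one per connected component of its Dynkin diagram, so g ≅ A_6 ⊕ D_4 (dimension 48 + 28 = 76).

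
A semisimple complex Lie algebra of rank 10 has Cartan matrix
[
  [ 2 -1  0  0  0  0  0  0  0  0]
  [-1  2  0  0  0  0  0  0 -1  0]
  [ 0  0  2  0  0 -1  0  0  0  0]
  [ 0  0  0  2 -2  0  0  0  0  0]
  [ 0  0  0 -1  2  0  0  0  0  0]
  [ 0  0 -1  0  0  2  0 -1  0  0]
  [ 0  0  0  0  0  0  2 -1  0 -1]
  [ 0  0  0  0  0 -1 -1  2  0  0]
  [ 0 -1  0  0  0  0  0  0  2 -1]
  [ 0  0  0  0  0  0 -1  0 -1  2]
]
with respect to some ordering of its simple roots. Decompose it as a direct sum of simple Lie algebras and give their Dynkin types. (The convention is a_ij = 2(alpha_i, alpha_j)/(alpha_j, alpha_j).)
The diagram associated to this matrix has two connected components: the simple roots {alpha_1, alpha_2, alpha_3, alpha_6, alpha_7, alpha_8, alpha_9, alpha_10} form a chain of 8 nodes with single edges (A_8), and {alpha_4, alpha_5} form a chain of 2 nodes with a double edge at one end; the terminal node there is the unique short simple root (B_2). A semisimple Lie algebra decomposes uniquely as the direct sum of simple ideals, one per connected component of its Dynkin diagram, so g ≅ A_8 ⊕ B_2 (dimension 80 + 10 = 90).

type A_8 ⊕ type B_2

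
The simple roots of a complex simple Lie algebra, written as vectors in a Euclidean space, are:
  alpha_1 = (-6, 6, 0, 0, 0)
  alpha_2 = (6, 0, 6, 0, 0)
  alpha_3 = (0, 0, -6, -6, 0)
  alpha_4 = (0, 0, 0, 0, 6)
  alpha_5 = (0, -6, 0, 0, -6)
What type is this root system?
Compute the Cartan integers a_ij = 2(alpha_i, alpha_j)/(alpha_j, alpha_j); the resulting 5x5 Cartan matrix is
[[2, -1, 0, 0, -1], [-1, 2, -1, 0, 0], [0, -1, 2, 0, 0], [0, 0, 0, 2, -1], [-1, 0, 0, -2, 2]].
The roots have two lengths (squared-length ratio 2:1); the short ones are alpha_{4}. The associated Dynkin diagram is a chain of 5 nodes with a double edge at one end; the terminal node there is the unique short simple root (B_5), so the type is B_5 (the algebra so(11)).

B5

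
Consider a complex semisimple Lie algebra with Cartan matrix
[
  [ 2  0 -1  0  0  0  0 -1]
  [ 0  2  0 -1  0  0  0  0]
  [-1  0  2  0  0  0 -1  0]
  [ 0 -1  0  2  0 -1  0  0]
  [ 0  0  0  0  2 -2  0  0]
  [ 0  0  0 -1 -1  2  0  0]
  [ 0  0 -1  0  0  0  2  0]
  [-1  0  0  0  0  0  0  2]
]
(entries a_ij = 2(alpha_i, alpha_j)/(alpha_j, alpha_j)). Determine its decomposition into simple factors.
The diagram associated to this matrix has two connected components: the simple roots {alpha_1, alpha_3, alpha_7, alpha_8} form a chain of 4 nodes with single edges (A_4), and {alpha_2, alpha_4, alpha_5, alpha_6} form a chain of 4 nodes with a double edge at one end; the terminal node there is the unique long simple root (C_4). A semisimple Lie algebra decomposes uniquely as the direct sum of simple ideals, one per connected component of its Dynkin diagram, so g ≅ A_4 ⊕ C_4 (dimension 24 + 36 = 60).

A_4 + C_4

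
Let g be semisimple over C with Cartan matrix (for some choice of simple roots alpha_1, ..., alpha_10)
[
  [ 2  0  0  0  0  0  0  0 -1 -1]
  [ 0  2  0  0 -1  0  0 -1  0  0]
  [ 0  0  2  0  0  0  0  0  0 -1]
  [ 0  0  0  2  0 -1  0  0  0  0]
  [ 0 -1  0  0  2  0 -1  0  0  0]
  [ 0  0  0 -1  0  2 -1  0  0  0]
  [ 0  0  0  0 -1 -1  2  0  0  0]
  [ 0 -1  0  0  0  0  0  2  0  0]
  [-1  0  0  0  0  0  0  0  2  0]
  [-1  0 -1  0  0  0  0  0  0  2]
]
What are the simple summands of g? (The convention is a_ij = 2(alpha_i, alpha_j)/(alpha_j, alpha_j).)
The diagram associated to this matrix has two connected components: the simple roots {alpha_1, alpha_3, alpha_9, alpha_10} form a chain of 4 nodes with single edges (A_4), and {alpha_2, alpha_4, alpha_5, alpha_6, alpha_7, alpha_8} form a chain of 6 nodes with single edges (A_6). A semisimple Lie algebra decomposes uniquely as the direct sum of simple ideals, one per connected component of its Dynkin diagram, so g ≅ A_4 ⊕ A_6 (dimension 24 + 48 = 72).

A_4 + A_6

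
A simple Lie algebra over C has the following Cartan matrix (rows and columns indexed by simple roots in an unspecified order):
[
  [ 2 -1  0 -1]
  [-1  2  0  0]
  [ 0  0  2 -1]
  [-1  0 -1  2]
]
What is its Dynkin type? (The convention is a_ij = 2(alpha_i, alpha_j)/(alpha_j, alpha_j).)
A_4 (sl(5))

The matrix has rank 4 with 2's on the diagonal. Reading the off-diagonal entries as Dynkin edges (a single edge where a_ij = a_ji = -1; a double or triple edge where a_ij * a_ji = 2 or 3), the diagram is a chain of 4 nodes with single edges (A_4). One simple-root ordering that puts it in standard form is (alpha_2, alpha_1, alpha_4, alpha_3). So the algebra is type A_4, i.e. sl(5).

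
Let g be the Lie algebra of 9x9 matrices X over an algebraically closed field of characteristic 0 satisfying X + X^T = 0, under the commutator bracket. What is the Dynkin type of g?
This is so(9) with 9 odd, which has dimension 9(9-1)/2 = 36 and rank (9-1)/2 = 4. In the classification of classical Lie algebras, the orthogonal algebra so(2n+1) in an odd number of variables has type B_n; here n = 4, so the Dynkin diagram is a chain of 4 nodes with a double edge at one end; the terminal node there is the unique short simple root (B_4). Hence the type is B_4.

type B_4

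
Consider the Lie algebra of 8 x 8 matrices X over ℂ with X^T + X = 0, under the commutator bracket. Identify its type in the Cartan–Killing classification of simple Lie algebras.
This is so(8) with 8 even, which has dimension 8(8-1)/2 = 28 and rank 8/2 = 4. In the classification of classical Lie algebras, the orthogonal algebra so(2n) in an even number of variables has type D_n; here n = 4, so the Dynkin diagram is a chain of 2 nodes with a fork of two nodes at one end (D_4). Hence the type is D_4.

D_4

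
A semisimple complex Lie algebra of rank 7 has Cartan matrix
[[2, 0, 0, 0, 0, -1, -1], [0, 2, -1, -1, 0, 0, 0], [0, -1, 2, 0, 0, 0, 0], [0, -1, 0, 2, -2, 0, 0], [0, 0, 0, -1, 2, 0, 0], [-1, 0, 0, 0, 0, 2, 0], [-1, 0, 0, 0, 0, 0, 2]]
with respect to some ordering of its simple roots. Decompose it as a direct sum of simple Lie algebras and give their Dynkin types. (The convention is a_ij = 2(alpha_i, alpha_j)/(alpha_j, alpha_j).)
type A_3 + type B_4

The diagram associated to this matrix has two connected components: the simple roots {alpha_1, alpha_6, alpha_7} form a chain of 3 nodes with single edges (A_3), and {alpha_2, alpha_3, alpha_4, alpha_5} form a chain of 4 nodes with a double edge at one end; the terminal node there is the unique short simple root (B_4). A semisimple Lie algebra decomposes uniquely as the direct sum of simple ideals, one per connected component of its Dynkin diagram, so g ≅ A_3 ⊕ B_4 (dimension 15 + 36 = 51).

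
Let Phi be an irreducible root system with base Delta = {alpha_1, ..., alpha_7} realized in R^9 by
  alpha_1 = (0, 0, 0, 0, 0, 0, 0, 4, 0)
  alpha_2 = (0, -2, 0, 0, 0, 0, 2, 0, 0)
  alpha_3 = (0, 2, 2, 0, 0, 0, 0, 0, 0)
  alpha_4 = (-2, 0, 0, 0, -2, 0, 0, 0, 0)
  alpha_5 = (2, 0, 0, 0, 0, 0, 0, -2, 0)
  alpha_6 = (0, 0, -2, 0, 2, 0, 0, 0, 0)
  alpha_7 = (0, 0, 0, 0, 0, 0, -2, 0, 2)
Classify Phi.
type C_7

Compute the Cartan integers a_ij = 2(alpha_i, alpha_j)/(alpha_j, alpha_j); the resulting 7x7 Cartan matrix is
[[2, 0, 0, 0, -2, 0, 0], [0, 2, -1, 0, 0, 0, -1], [0, -1, 2, 0, 0, -1, 0], [0, 0, 0, 2, -1, -1, 0], [-1, 0, 0, -1, 2, 0, 0], [0, 0, -1, -1, 0, 2, 0], [0, -1, 0, 0, 0, 0, 2]].
The roots have two lengths (squared-length ratio 2:1); the short ones are alpha_{2,3,4,5,6,7}. The associated Dynkin diagram is a chain of 7 nodes with a double edge at one end; the terminal node there is the unique long simple root (C_7), so the type is C_7 (the algebra sp(14)).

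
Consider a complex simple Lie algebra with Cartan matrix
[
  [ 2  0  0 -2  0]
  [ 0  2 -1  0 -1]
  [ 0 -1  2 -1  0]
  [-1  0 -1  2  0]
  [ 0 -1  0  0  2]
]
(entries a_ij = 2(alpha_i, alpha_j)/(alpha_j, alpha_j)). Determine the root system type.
C_5

The matrix has rank 5 with 2's on the diagonal. Reading the off-diagonal entries as Dynkin edges (a single edge where a_ij = a_ji = -1; a double or triple edge where a_ij * a_ji = 2 or 3), the diagram is a chain of 5 nodes with a double edge at one end; the terminal node there is the unique long simple root (C_5). One simple-root ordering that puts it in standard form is (alpha_5, alpha_2, alpha_3, alpha_4, alpha_1). So the algebra is type C_5, i.e. sp(10).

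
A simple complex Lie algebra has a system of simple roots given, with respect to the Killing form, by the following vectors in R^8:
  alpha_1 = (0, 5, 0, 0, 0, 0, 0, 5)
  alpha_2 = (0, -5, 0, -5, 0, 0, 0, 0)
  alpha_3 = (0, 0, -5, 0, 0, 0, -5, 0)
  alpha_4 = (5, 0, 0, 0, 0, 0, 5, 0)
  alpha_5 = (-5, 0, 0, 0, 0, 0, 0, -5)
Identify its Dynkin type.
Compute the Cartan integers a_ij = 2(alpha_i, alpha_j)/(alpha_j, alpha_j); the resulting 5x5 Cartan matrix is
[[2, -1, 0, 0, -1], [-1, 2, 0, 0, 0], [0, 0, 2, -1, 0], [0, 0, -1, 2, -1], [-1, 0, 0, -1, 2]].
All simple roots have the same length, so the diagram is simply laced. The associated Dynkin diagram is a chain of 5 nodes with single edges (A_5), so the type is A_5 (the algebra sl(6)).

A5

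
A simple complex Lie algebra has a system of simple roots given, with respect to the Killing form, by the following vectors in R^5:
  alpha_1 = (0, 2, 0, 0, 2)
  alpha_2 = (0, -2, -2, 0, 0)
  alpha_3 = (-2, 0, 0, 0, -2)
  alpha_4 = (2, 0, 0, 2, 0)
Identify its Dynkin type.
type A_4

Compute the Cartan integers a_ij = 2(alpha_i, alpha_j)/(alpha_j, alpha_j); the resulting 4x4 Cartan matrix is
[[2, -1, -1, 0], [-1, 2, 0, 0], [-1, 0, 2, -1], [0, 0, -1, 2]].
All simple roots have the same length, so the diagram is simply laced. The associated Dynkin diagram is a chain of 4 nodes with single edges (A_4), so the type is A_4 (the algebra sl(5)).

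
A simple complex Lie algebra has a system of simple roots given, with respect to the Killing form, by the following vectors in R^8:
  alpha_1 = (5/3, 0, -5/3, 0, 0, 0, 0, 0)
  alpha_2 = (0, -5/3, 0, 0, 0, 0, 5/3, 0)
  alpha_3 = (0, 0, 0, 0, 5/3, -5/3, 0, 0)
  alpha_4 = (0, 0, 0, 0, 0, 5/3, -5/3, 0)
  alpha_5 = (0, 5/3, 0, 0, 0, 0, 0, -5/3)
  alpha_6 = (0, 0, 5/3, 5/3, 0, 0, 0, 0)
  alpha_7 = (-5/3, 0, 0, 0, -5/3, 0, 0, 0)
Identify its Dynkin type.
Compute the Cartan integers a_ij = 2(alpha_i, alpha_j)/(alpha_j, alpha_j); the resulting 7x7 Cartan matrix is
[[2, 0, 0, 0, 0, -1, -1], [0, 2, 0, -1, -1, 0, 0], [0, 0, 2, -1, 0, 0, -1], [0, -1, -1, 2, 0, 0, 0], [0, -1, 0, 0, 2, 0, 0], [-1, 0, 0, 0, 0, 2, 0], [-1, 0, -1, 0, 0, 0, 2]].
All simple roots have the same length, so the diagram is simply laced. The associated Dynkin diagram is a chain of 7 nodes with single edges (A_7), so the type is A_7 (the algebra sl(8)).

A7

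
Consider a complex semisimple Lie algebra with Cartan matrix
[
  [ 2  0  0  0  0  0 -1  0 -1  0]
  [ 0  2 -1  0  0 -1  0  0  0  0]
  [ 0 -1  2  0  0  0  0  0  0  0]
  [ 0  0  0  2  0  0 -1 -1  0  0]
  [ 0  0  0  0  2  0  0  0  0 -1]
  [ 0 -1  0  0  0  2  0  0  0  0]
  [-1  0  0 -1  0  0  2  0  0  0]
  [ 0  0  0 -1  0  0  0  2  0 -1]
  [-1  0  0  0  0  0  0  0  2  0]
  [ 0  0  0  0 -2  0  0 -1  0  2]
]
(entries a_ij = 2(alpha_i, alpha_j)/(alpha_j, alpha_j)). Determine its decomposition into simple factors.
The diagram associated to this matrix has two connected components: the simple roots {alpha_2, alpha_3, alpha_6} form a chain of 3 nodes with single edges (A_3), and {alpha_1, alpha_4, alpha_5, alpha_7, alpha_8, alpha_9, alpha_10} form a chain of 7 nodes with a double edge at one end; the terminal node there is the unique short simple root (B_7). A semisimple Lie algebra decomposes uniquely as the direct sum of simple ideals, one per connected component of its Dynkin diagram, so g ≅ A_3 ⊕ B_7 (dimension 15 + 105 = 120).

type A_3 + type B_7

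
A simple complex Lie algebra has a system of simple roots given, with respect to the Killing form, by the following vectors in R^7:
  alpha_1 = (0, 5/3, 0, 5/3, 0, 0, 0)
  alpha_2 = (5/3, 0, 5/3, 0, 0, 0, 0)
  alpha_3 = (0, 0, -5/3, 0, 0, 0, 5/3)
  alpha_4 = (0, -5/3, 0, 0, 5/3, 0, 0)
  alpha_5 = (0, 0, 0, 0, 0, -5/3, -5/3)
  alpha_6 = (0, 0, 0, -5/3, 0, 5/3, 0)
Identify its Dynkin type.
Compute the Cartan integers a_ij = 2(alpha_i, alpha_j)/(alpha_j, alpha_j); the resulting 6x6 Cartan matrix is
[[2, 0, 0, -1, 0, -1], [0, 2, -1, 0, 0, 0], [0, -1, 2, 0, -1, 0], [-1, 0, 0, 2, 0, 0], [0, 0, -1, 0, 2, -1], [-1, 0, 0, 0, -1, 2]].
All simple roots have the same length, so the diagram is simply laced. The associated Dynkin diagram is a chain of 6 nodes with single edges (A_6), so the type is A_6 (the algebra sl(7)).

A_6 (sl(7))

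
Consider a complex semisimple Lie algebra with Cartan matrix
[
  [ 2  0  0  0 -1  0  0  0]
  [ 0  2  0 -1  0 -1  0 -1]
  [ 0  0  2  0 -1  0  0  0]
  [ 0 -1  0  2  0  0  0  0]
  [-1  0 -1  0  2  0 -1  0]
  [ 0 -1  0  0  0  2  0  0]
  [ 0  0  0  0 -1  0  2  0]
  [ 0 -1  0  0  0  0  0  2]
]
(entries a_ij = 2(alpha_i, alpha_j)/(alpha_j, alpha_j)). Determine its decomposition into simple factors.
D4 + D4

The diagram associated to this matrix has two connected components: the simple roots {alpha_2, alpha_4, alpha_6, alpha_8} form a chain of 2 nodes with a fork of two nodes at one end (D_4), and {alpha_1, alpha_3, alpha_5, alpha_7} form a chain of 2 nodes with a fork of two nodes at one end (D_4). A semisimple Lie algebra decomposes uniquely as the direct sum of simple ideals, one per connected component of its Dynkin diagram, so g ≅ D_4 ⊕ D_4 (dimension 28 + 28 = 56).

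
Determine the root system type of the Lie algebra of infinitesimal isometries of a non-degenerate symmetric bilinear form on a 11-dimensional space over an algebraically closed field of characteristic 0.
This is so(11) with 11 odd, which has dimension 11(11-1)/2 = 55 and rank (11-1)/2 = 5. In the classification of classical Lie algebras, the orthogonal algebra so(2n+1) in an odd number of variables has type B_n; here n = 5, so the Dynkin diagram is a chain of 5 nodes with a double edge at one end; the terminal node there is the unique short simple root (B_5). Hence the type is B_5.

type B_5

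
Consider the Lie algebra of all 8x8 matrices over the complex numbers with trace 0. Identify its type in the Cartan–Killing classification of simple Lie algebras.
This is sl(8), which has dimension 8^2 - 1 = 63 and rank 8 - 1 = 7 (a Cartan subalgebra is the diagonal traceless matrices). In the classification of classical Lie algebras, the special linear algebra sl(n+1) has type A_n; here n = 7, so the Dynkin diagram is a chain of 7 nodes with single edges (A_7). Hence the type is A_7.

A7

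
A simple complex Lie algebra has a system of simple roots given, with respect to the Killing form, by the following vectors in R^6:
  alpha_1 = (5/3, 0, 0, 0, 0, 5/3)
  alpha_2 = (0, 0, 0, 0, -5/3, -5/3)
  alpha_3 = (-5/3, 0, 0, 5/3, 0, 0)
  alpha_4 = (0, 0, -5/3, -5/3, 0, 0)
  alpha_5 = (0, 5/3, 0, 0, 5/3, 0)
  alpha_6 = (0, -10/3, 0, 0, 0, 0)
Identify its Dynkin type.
Compute the Cartan integers a_ij = 2(alpha_i, alpha_j)/(alpha_j, alpha_j); the resulting 6x6 Cartan matrix is
[[2, -1, -1, 0, 0, 0], [-1, 2, 0, 0, -1, 0], [-1, 0, 2, -1, 0, 0], [0, 0, -1, 2, 0, 0], [0, -1, 0, 0, 2, -1], [0, 0, 0, 0, -2, 2]].
The roots have two lengths (squared-length ratio 2:1); the short ones are alpha_{1,2,3,4,5}. The associated Dynkin diagram is a chain of 6 nodes with a double edge at one end; the terminal node there is the unique long simple root (C_6), so the type is C_6 (the algebra sp(12)).

type C_6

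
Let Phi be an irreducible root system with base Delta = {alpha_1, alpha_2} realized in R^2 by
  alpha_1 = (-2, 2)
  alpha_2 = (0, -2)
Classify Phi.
Compute the Cartan integers a_ij = 2(alpha_i, alpha_j)/(alpha_j, alpha_j); the resulting 2x2 Cartan matrix is
[[2, -2], [-1, 2]].
The roots have two lengths (squared-length ratio 2:1); the short ones are alpha_{2}. The associated Dynkin diagram is a chain of 2 nodes with a double edge at one end; the terminal node there is the unique short simple root (B_2), so the type is B_2 (the algebra so(5)).

B_2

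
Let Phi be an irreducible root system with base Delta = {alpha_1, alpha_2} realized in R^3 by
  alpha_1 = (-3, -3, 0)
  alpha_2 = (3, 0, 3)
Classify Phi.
Compute the Cartan integers a_ij = 2(alpha_i, alpha_j)/(alpha_j, alpha_j); the resulting 2x2 Cartan matrix is
[[2, -1], [-1, 2]].
All simple roots have the same length, so the diagram is simply laced. The associated Dynkin diagram is a chain of 2 nodes with single edges (A_2), so the type is A_2 (the algebra sl(3)).

A_2 (sl(3))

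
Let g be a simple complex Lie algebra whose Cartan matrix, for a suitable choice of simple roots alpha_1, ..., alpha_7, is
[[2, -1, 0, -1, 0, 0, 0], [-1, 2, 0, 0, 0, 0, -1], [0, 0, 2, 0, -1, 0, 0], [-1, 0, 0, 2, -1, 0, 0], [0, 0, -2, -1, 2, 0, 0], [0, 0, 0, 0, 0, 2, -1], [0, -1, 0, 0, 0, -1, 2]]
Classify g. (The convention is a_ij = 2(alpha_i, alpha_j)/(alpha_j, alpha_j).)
type B_7

The matrix has rank 7 with 2's on the diagonal. Reading the off-diagonal entries as Dynkin edges (a single edge where a_ij = a_ji = -1; a double or triple edge where a_ij * a_ji = 2 or 3), the diagram is a chain of 7 nodes with a double edge at one end; the terminal node there is the unique short simple root (B_7). One simple-root ordering that puts it in standard form is (alpha_6, alpha_7, alpha_2, alpha_1, alpha_4, alpha_5, alpha_3). So the algebra is type B_7, i.e. so(15).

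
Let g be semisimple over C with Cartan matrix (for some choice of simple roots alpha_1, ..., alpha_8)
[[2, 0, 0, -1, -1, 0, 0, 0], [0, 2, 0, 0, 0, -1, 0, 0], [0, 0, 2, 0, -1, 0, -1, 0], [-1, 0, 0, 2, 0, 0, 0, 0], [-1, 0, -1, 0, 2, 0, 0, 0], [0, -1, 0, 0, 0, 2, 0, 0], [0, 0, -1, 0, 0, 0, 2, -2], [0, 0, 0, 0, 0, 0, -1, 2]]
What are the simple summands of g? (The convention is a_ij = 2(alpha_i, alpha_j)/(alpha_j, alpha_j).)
The diagram associated to this matrix has two connected components: the simple roots {alpha_2, alpha_6} form a chain of 2 nodes with single edges (A_2), and {alpha_1, alpha_3, alpha_4, alpha_5, alpha_7, alpha_8} form a chain of 6 nodes with a double edge at one end; the terminal node there is the unique short simple root (B_6). A semisimple Lie algebra decomposes uniquely as the direct sum of simple ideals, one per connected component of its Dynkin diagram, so g ≅ A_2 ⊕ B_6 (dimension 8 + 78 = 86).

A2 + B6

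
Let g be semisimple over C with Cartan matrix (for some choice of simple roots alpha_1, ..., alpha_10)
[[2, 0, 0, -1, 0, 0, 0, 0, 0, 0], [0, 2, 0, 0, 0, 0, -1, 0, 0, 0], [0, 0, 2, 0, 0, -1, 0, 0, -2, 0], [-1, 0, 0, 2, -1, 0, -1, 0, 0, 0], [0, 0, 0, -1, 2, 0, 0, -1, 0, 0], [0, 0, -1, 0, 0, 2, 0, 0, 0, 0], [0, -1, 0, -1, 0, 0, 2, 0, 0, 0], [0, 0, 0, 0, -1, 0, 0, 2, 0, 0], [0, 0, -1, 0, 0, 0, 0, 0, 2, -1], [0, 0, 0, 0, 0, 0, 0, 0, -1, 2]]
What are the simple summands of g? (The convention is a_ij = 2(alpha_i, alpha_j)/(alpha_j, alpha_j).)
The diagram associated to this matrix has two connected components: the simple roots {alpha_1, alpha_2, alpha_4, alpha_5, alpha_7, alpha_8} form a chain of 5 nodes with one extra node attached to the third node from one end (E_6), and {alpha_3, alpha_6, alpha_9, alpha_10} form a chain of 4 nodes with a double edge between the middle two (F_4). A semisimple Lie algebra decomposes uniquely as the direct sum of simple ideals, one per connected component of its Dynkin diagram, so g ≅ E_6 ⊕ F_4 (dimension 78 + 52 = 130).

type E_6 ⊕ type F_4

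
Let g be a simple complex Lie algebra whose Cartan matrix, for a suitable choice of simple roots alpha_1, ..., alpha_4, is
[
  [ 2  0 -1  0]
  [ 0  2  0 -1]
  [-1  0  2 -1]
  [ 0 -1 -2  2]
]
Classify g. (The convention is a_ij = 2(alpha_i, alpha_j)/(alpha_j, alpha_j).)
type F_4

The matrix has rank 4 with 2's on the diagonal. Reading the off-diagonal entries as Dynkin edges (a single edge where a_ij = a_ji = -1; a double or triple edge where a_ij * a_ji = 2 or 3), the diagram is a chain of 4 nodes with a double edge between the middle two (F_4). One simple-root ordering that puts it in standard form is (alpha_2, alpha_4, alpha_3, alpha_1). So the algebra is type F_4.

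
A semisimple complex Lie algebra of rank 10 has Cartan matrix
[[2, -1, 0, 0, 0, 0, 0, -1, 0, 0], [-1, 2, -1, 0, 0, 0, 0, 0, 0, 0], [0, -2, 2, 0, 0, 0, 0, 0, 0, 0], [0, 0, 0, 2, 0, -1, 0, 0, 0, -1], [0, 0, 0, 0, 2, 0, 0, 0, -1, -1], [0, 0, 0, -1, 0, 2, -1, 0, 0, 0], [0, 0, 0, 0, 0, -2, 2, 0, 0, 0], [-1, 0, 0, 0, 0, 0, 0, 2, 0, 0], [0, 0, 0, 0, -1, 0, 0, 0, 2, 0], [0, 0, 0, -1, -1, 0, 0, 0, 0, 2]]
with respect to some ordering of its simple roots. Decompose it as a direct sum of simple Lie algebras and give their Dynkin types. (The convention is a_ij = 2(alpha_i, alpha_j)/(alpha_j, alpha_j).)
C_4 (sp(8)) + C_6 (sp(12))

The diagram associated to this matrix has two connected components: the simple roots {alpha_1, alpha_2, alpha_3, alpha_8} form a chain of 4 nodes with a double edge at one end; the terminal node there is the unique long simple root (C_4), and {alpha_4, alpha_5, alpha_6, alpha_7, alpha_9, alpha_10} form a chain of 6 nodes with a double edge at one end; the terminal node there is the unique long simple root (C_6). A semisimple Lie algebra decomposes uniquely as the direct sum of simple ideals, one per connected component of its Dynkin diagram, so g ≅ C_4 ⊕ C_6 (dimension 36 + 78 = 114).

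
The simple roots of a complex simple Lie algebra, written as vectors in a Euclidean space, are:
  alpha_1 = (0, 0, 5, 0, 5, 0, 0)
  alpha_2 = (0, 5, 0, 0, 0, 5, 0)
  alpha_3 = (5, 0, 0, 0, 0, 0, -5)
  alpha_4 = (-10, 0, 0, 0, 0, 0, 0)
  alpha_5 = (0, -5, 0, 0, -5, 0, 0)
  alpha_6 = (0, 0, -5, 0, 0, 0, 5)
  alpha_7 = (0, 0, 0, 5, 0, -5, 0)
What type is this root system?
Compute the Cartan integers a_ij = 2(alpha_i, alpha_j)/(alpha_j, alpha_j); the resulting 7x7 Cartan matrix is
[[2, 0, 0, 0, -1, -1, 0], [0, 2, 0, 0, -1, 0, -1], [0, 0, 2, -1, 0, -1, 0], [0, 0, -2, 2, 0, 0, 0], [-1, -1, 0, 0, 2, 0, 0], [-1, 0, -1, 0, 0, 2, 0], [0, -1, 0, 0, 0, 0, 2]].
The roots have two lengths (squared-length ratio 2:1); the short ones are alpha_{1,2,3,5,6,7}. The associated Dynkin diagram is a chain of 7 nodes with a double edge at one end; the terminal node there is the unique long simple root (C_7), so the type is C_7 (the algebra sp(14)).

type C_7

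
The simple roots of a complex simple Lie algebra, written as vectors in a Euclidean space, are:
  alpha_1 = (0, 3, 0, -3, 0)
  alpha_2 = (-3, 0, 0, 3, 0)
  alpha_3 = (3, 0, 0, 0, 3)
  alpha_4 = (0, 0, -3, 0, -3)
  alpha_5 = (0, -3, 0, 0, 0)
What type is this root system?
B_5 (so(11))

Compute the Cartan integers a_ij = 2(alpha_i, alpha_j)/(alpha_j, alpha_j); the resulting 5x5 Cartan matrix is
[[2, -1, 0, 0, -2], [-1, 2, -1, 0, 0], [0, -1, 2, -1, 0], [0, 0, -1, 2, 0], [-1, 0, 0, 0, 2]].
The roots have two lengths (squared-length ratio 2:1); the short ones are alpha_{5}. The associated Dynkin diagram is a chain of 5 nodes with a double edge at one end; the terminal node there is the unique short simple root (B_5), so the type is B_5 (the algebra so(11)).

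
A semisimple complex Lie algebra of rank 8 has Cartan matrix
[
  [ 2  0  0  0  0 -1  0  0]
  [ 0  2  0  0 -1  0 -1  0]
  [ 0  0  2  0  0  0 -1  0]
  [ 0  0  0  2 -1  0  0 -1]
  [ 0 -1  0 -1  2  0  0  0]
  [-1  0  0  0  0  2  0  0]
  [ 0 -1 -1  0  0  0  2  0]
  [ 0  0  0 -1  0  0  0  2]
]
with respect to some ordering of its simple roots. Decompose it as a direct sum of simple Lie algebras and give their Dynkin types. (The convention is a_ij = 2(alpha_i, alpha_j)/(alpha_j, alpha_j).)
The diagram associated to this matrix has two connected components: the simple roots {alpha_1, alpha_6} form a chain of 2 nodes with single edges (A_2), and {alpha_2, alpha_3, alpha_4, alpha_5, alpha_7, alpha_8} form a chain of 6 nodes with single edges (A_6). A semisimple Lie algebra decomposes uniquely as the direct sum of simple ideals, one per connected component of its Dynkin diagram, so g ≅ A_2 ⊕ A_6 (dimension 8 + 48 = 56).

A_2 ⊕ A_6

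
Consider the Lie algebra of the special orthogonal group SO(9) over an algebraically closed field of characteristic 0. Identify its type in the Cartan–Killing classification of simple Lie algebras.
B_4 (so(9))

This is so(9) with 9 odd, which has dimension 9(9-1)/2 = 36 and rank (9-1)/2 = 4. In the classification of classical Lie algebras, the orthogonal algebra so(2n+1) in an odd number of variables has type B_n; here n = 4, so the Dynkin diagram is a chain of 4 nodes with a double edge at one end; the terminal node there is the unique short simple root (B_4). Hence the type is B_4.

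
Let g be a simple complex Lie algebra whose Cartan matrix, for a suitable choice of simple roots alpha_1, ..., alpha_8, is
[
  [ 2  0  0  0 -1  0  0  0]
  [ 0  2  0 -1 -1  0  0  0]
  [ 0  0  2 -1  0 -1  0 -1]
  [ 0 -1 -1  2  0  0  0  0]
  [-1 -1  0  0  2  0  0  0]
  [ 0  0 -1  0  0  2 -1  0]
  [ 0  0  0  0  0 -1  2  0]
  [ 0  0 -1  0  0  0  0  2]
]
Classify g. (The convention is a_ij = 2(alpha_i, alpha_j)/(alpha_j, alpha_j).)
The matrix has rank 8 with 2's on the diagonal. Reading the off-diagonal entries as Dynkin edges (a single edge where a_ij = a_ji = -1; a double or triple edge where a_ij * a_ji = 2 or 3), the diagram is a chain of 7 nodes with one extra node attached to the third node from one end (E_8). One simple-root ordering that puts it in standard form is (alpha_7, alpha_8, alpha_6, alpha_3, alpha_4, alpha_2, alpha_5, alpha_1). So the algebra is type E_8.

E8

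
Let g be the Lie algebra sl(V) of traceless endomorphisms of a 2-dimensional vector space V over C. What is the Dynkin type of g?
A_1

This is sl(2), which has dimension 2^2 - 1 = 3 and rank 2 - 1 = 1 (a Cartan subalgebra is the diagonal traceless matrices). In the classification of classical Lie algebras, the special linear algebra sl(n+1) has type A_n; here n = 1, so the Dynkin diagram is a chain of 1 nodes with single edges (A_1). Hence the type is A_1.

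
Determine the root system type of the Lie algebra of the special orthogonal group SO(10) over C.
type D_5

This is so(10) with 10 even, which has dimension 10(10-1)/2 = 45 and rank 10/2 = 5. In the classification of classical Lie algebras, the orthogonal algebra so(2n) in an even number of variables has type D_n; here n = 5, so the Dynkin diagram is a chain of 3 nodes with a fork of two nodes at one end (D_5). Hence the type is D_5.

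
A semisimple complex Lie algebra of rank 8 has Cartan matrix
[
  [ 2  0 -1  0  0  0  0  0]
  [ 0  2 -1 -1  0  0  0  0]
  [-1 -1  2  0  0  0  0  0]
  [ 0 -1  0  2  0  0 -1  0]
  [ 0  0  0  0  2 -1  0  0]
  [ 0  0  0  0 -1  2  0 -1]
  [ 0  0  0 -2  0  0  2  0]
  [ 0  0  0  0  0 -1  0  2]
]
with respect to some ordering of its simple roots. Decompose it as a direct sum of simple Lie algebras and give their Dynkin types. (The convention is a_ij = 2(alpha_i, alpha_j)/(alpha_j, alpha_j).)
type A_3 + type C_5

The diagram associated to this matrix has two connected components: the simple roots {alpha_5, alpha_6, alpha_8} form a chain of 3 nodes with single edges (A_3), and {alpha_1, alpha_2, alpha_3, alpha_4, alpha_7} form a chain of 5 nodes with a double edge at one end; the terminal node there is the unique long simple root (C_5). A semisimple Lie algebra decomposes uniquely as the direct sum of simple ideals, one per connected component of its Dynkin diagram, so g ≅ A_3 ⊕ C_5 (dimension 15 + 55 = 70).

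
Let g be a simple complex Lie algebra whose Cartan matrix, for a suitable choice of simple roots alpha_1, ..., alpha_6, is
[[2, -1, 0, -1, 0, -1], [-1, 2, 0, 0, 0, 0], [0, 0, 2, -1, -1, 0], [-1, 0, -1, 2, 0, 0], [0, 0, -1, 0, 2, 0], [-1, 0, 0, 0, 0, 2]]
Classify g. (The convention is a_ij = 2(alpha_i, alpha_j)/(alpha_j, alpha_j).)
The matrix has rank 6 with 2's on the diagonal. Reading the off-diagonal entries as Dynkin edges (a single edge where a_ij = a_ji = -1; a double or triple edge where a_ij * a_ji = 2 or 3), the diagram is a chain of 4 nodes with a fork of two nodes at one end (D_6). One simple-root ordering that puts it in standard form is (alpha_5, alpha_3, alpha_4, alpha_1, alpha_6, alpha_2). So the algebra is type D_6, i.e. so(12).

type D_6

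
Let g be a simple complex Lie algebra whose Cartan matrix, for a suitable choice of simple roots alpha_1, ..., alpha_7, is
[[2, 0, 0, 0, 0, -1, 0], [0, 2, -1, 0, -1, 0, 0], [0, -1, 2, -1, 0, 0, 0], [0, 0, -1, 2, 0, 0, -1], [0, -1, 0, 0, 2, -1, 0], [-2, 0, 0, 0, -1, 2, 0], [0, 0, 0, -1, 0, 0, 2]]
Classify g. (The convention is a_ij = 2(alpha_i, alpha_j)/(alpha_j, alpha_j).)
B7

The matrix has rank 7 with 2's on the diagonal. Reading the off-diagonal entries as Dynkin edges (a single edge where a_ij = a_ji = -1; a double or triple edge where a_ij * a_ji = 2 or 3), the diagram is a chain of 7 nodes with a double edge at one end; the terminal node there is the unique short simple root (B_7). One simple-root ordering that puts it in standard form is (alpha_7, alpha_4, alpha_3, alpha_2, alpha_5, alpha_6, alpha_1). So the algebra is type B_7, i.e. so(15).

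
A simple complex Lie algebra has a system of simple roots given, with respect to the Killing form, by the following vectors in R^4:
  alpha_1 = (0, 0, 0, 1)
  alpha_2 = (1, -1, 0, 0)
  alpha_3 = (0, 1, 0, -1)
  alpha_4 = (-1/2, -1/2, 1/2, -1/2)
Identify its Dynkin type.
Compute the Cartan integers a_ij = 2(alpha_i, alpha_j)/(alpha_j, alpha_j); the resulting 4x4 Cartan matrix is
[[2, 0, -1, -1], [0, 2, -1, 0], [-2, -1, 2, 0], [-1, 0, 0, 2]].
The roots have two lengths (squared-length ratio 2:1); the short ones are alpha_{1,4}. The associated Dynkin diagram is a chain of 4 nodes with a double edge between the middle two (F_4), so the type is F_4.

F_4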